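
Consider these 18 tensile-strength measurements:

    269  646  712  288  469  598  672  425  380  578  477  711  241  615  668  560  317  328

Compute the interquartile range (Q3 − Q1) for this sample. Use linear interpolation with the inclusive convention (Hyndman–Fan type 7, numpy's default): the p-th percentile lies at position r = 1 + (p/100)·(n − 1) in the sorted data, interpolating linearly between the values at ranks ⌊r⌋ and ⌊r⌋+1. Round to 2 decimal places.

Sorted: 241, 269, 288, 317, 328, 380, 425, 469, 477, 560, 578, 598, 615, 646, 668, 672, 711, 712.
n = 18.
P25: r = 5.25; ranks 5–6 are 328, 380; interpolating gives 341.
P75: r = 13.75; ranks 13–14 are 615, 646; interpolating gives 638.25.
Difference: 638.25 − 341 = 297.25.

297.25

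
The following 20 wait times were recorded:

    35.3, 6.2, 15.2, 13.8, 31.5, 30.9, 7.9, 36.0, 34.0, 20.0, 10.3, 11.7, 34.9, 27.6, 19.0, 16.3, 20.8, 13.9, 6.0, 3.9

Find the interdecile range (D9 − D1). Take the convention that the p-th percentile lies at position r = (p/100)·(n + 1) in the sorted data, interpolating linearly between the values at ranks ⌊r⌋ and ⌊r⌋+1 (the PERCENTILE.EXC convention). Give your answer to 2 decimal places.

29.24

Sorted: 3.9, 6.0, 6.2, 7.9, 10.3, 11.7, 13.8, 13.9, 15.2, 16.3, 19.0, 20.0, 20.8, 27.6, 30.9, 31.5, 34.0, 34.9, 35.3, 36.0.
n = 20.
P10: r = 2.1; ranks 2–3 are 6.0, 6.2; interpolating gives 6.02.
P90: r = 18.9; ranks 18–19 are 34.9, 35.3; interpolating gives 35.26.
Difference: 35.26 − 6.02 = 29.24.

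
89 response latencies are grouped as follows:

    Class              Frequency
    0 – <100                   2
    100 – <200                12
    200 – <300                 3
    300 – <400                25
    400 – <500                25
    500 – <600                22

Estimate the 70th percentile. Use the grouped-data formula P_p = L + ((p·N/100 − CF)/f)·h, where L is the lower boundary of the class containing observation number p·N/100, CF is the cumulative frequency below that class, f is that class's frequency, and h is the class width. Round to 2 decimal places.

N = 89; target position k = 70/100 · 89 = 62.3.
Cumulative frequencies: 2, 14, 17, 42, 67, 89.
Observation 62.3 falls in the class 400 – <500.
L = 400, CF = 42, f = 25, h = 100.
P70 = 400 + ((62.3 − 42)/25)·100 = 400 + 81.2 = 481.2.

481.20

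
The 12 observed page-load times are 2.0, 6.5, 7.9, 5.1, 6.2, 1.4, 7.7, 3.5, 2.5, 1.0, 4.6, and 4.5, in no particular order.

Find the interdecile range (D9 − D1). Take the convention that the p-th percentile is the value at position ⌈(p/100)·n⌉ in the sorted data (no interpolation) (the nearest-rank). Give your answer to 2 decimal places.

6.30

Sorted: 1.0, 1.4, 2.0, 2.5, 3.5, 4.5, 4.6, 5.1, 6.2, 6.5, 7.7, 7.9.
n = 12.
P10: rank ⌈10/100·12⌉ = 2 → 1.4.
P90: rank ⌈90/100·12⌉ = 11 → 7.7.
Difference: 7.7 − 1.4 = 6.3.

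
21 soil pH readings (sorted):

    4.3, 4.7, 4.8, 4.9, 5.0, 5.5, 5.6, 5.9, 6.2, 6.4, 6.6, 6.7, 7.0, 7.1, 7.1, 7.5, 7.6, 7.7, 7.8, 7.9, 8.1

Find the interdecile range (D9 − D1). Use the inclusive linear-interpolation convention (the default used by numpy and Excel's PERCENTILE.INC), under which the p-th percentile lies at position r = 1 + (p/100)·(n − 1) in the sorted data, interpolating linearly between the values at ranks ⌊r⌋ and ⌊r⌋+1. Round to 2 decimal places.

3.00

n = 21.
P10: r = 3 (integer) → 4.8.
P90: r = 19 (integer) → 7.8.
Difference: 7.8 − 4.8 = 3.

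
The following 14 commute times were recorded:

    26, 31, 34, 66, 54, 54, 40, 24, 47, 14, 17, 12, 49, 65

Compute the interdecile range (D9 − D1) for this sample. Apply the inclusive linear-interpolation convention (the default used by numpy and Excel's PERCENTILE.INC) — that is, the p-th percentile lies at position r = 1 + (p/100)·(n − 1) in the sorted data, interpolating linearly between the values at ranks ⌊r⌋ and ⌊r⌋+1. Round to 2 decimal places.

Sorted: 12, 14, 17, 24, 26, 31, 34, 40, 47, 49, 54, 54, 65, 66.
n = 14.
P10: r = 2.3; ranks 2–3 are 14, 17; interpolating gives 14.9.
P90: r = 12.7; ranks 12–13 are 54, 65; interpolating gives 61.7.
Difference: 61.7 − 14.9 = 46.8.

46.80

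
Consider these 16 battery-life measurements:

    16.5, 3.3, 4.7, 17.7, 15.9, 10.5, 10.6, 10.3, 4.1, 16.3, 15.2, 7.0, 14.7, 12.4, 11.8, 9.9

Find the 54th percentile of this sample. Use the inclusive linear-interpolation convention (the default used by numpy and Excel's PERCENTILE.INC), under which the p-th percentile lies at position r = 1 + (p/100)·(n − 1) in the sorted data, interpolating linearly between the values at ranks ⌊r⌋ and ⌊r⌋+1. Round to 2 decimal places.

Sorted: 3.3, 4.1, 4.7, 7.0, 9.9, 10.3, 10.5, 10.6, 11.8, 12.4, 14.7, 15.2, 15.9, 16.3, 16.5, 17.7.
n = 16.
r = 1 + (54/100)·(16 − 1) = 1 + 8.1 = 9.1.
Rank 9 is 11.8 and rank 10 is 12.4.
Interpolate: 11.8 + 0.1·(12.4 − 11.8) = 11.8 + 0.1·0.6 = 11.86.

11.86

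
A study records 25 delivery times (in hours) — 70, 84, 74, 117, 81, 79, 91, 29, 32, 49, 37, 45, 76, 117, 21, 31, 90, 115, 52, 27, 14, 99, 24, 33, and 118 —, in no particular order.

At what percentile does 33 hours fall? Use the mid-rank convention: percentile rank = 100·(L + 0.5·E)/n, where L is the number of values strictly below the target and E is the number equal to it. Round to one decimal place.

Sorted: 14, 21, 24, 27, 29, 31, 32, 33, 37, 45, 49, 52, 70, 74, 76, 79, 81, 84, 90, 91, 99, 115, 117, 117, 118.
Count below 33: L = 7; count equal: E = 1; n = 25.
Percentile rank = 100·(7 + 0.5·1)/25 = 100·7.5/25 = 30.

30.0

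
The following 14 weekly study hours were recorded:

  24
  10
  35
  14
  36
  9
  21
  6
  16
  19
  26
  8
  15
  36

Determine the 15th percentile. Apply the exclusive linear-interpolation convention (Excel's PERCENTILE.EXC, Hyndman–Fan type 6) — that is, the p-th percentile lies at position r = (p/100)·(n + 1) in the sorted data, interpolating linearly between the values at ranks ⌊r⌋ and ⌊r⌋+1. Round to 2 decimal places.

Sorted: 6, 8, 9, 10, 14, 15, 16, 19, 21, 24, 26, 35, 36, 36.
n = 14.
r = (15/100)·(14 + 1) = 2.25.
Rank 2 is 8 and rank 3 is 9.
Interpolate: 8 + 0.25·(9 − 8) = 8 + 0.25·1 = 8.25.

8.25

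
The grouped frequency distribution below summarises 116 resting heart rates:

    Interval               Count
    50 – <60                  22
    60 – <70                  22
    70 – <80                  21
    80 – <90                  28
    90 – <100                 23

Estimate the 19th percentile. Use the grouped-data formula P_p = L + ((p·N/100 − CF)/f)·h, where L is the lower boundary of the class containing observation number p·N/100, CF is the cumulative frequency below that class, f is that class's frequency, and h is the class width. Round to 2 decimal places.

N = 116; target position k = 19/100 · 116 = 22.04.
Cumulative frequencies: 22, 44, 65, 93, 116.
Observation 22.04 falls in the class 60 – <70.
L = 60, CF = 22, f = 22, h = 10.
P19 = 60 + ((22.04 − 22)/22)·10 = 60 + 0.0181818 = 60.0182.

60.02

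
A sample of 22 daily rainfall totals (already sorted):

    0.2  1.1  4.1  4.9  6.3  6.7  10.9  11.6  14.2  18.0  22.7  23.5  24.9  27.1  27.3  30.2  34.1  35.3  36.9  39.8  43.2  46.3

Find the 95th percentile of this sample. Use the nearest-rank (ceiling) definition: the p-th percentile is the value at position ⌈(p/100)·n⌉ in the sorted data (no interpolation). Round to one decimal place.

n = 22.
Position = ⌈95/100 · 22⌉ = ⌈20.9⌉ = 21.
The value at rank 21 is 43.2.

43.2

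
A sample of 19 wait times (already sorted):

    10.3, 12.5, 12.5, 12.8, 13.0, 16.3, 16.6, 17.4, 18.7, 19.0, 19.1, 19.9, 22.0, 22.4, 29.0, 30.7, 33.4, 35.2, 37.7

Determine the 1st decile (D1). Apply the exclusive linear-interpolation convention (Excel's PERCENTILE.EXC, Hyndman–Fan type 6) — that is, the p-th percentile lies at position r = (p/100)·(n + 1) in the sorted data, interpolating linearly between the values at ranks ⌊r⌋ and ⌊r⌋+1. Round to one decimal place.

12.5

n = 19.
r = (10/100)·(19 + 1) = 2.
r is an integer, so P10 is the value at rank 2: 12.5.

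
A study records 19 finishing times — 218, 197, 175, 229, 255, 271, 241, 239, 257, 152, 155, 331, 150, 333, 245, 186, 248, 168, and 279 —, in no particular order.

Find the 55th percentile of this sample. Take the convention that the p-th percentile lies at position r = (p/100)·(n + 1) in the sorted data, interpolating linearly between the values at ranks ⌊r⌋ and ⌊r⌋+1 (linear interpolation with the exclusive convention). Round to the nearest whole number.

Sorted: 150, 152, 155, 168, 175, 186, 197, 218, 229, 239, 241, 245, 248, 255, 257, 271, 279, 331, 333.
n = 19.
r = (55/100)·(19 + 1) = 11.
r is an integer, so P55 is the value at rank 11: 241.

241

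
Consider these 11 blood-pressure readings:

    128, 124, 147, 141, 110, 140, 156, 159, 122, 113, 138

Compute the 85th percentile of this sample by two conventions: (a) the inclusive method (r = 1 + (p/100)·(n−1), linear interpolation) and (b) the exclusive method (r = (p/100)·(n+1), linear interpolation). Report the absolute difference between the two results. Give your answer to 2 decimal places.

5.10

Sorted: 110, 113, 122, 124, 128, 138, 140, 141, 147, 156, 159.
n = 11.
(a) r = 9.5; between ranks 9 (147) and 10 (156): 151.5.
(b) r = 10.2; between ranks 10 (156) and 11 (159): 156.6.
|151.5 − 156.6| = 5.1.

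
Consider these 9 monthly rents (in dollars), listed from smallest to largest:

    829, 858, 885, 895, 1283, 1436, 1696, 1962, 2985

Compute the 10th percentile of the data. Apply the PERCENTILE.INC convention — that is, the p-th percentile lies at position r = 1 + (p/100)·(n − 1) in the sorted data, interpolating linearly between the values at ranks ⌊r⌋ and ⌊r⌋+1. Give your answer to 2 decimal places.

n = 9.
r = 1 + (10/100)·(9 − 1) = 1 + 0.8 = 1.8.
Rank 1 is 829 and rank 2 is 858.
Interpolate: 829 + 0.8·(858 − 829) = 829 + 0.8·29 = 852.2.

852.20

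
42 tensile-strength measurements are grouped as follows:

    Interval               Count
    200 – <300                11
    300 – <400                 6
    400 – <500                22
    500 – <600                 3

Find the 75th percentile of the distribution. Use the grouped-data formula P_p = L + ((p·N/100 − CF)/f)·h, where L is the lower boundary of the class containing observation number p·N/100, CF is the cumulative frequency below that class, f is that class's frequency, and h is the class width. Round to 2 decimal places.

465.91

N = 42; target position k = 75/100 · 42 = 31.5.
Cumulative frequencies: 11, 17, 39, 42.
Observation 31.5 falls in the class 400 – <500.
L = 400, CF = 17, f = 22, h = 100.
P75 = 400 + ((31.5 − 17)/22)·100 = 400 + 65.9091 = 465.909.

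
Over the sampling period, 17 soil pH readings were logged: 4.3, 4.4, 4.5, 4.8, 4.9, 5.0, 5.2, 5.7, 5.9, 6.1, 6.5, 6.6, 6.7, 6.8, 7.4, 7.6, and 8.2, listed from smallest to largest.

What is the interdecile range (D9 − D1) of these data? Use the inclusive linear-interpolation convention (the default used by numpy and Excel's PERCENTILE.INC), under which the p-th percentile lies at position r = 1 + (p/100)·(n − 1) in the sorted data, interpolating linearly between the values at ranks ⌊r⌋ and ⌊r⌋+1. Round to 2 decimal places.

3.02

n = 17.
P10: r = 2.6; ranks 2–3 are 4.4, 4.5; interpolating gives 4.46.
P90: r = 15.4; ranks 15–16 are 7.4, 7.6; interpolating gives 7.48.
Difference: 7.48 − 4.46 = 3.02.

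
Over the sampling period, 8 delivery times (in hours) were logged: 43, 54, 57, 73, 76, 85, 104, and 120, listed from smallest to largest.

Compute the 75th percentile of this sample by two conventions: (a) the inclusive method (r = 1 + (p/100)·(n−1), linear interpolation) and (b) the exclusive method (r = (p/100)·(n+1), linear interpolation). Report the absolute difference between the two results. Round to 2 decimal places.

9.50

n = 8.
(a) r = 6.25; between ranks 6 (85) and 7 (104): 89.75.
(b) r = 6.75; between ranks 6 (85) and 7 (104): 99.25.
|89.75 − 99.25| = 9.5.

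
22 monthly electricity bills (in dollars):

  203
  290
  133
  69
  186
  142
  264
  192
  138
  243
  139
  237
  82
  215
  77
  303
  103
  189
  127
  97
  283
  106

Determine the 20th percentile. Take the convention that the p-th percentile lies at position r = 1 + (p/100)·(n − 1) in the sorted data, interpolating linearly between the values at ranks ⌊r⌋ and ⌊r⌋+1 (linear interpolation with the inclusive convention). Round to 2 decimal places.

Sorted: 69, 77, 82, 97, 103, 106, 127, 133, 138, 139, 142, 186, 189, 192, 203, 215, 237, 243, 264, 283, 290, 303.
n = 22.
r = 1 + (20/100)·(22 − 1) = 1 + 4.2 = 5.2.
Rank 5 is 103 and rank 6 is 106.
Interpolate: 103 + 0.2·(106 − 103) = 103 + 0.2·3 = 103.6.

103.60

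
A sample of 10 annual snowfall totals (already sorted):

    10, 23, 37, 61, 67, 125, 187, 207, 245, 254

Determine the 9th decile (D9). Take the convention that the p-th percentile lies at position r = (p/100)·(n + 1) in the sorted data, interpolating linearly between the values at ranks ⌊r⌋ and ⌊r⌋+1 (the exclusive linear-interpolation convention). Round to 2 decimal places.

n = 10.
r = (90/100)·(10 + 1) = 9.9.
Rank 9 is 245 and rank 10 is 254.
Interpolate: 245 + 0.9·(254 − 245) = 245 + 0.9·9 = 253.1.

253.10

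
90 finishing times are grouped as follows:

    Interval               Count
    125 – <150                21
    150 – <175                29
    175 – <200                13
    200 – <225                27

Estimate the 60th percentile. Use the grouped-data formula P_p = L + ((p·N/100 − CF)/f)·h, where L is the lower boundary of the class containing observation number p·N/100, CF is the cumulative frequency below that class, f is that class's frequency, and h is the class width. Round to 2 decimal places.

182.69

N = 90; target position k = 60/100 · 90 = 54.
Cumulative frequencies: 21, 50, 63, 90.
Observation 54 falls in the class 175 – <200.
L = 175, CF = 50, f = 13, h = 25.
P60 = 175 + ((54 − 50)/13)·25 = 175 + 7.69231 = 182.692.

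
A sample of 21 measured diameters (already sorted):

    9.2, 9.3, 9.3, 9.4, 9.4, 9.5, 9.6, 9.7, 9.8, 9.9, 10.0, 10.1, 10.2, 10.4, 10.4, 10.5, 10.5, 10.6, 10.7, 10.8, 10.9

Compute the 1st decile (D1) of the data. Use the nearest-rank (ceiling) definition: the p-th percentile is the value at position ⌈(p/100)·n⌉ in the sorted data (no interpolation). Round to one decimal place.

9.3

n = 21.
Position = ⌈10/100 · 21⌉ = ⌈2.1⌉ = 3.
The value at rank 3 is 9.3.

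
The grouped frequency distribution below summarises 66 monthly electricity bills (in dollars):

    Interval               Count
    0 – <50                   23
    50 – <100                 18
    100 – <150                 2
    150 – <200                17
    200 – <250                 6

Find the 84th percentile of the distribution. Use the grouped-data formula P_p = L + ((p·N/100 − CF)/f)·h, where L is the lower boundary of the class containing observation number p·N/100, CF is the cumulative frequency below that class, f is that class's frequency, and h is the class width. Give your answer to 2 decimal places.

186.59

N = 66; target position k = 84/100 · 66 = 55.44.
Cumulative frequencies: 23, 41, 43, 60, 66.
Observation 55.44 falls in the class 150 – <200.
L = 150, CF = 43, f = 17, h = 50.
P84 = 150 + ((55.44 − 43)/17)·50 = 150 + 36.5882 = 186.588.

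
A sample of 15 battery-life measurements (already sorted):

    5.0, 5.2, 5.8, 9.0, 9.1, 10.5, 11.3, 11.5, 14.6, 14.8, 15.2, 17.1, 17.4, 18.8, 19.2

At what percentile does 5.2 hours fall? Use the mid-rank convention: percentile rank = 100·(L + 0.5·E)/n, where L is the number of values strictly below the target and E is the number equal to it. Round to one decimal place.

10.0

Count below 5.2: L = 1; count equal: E = 1; n = 15.
Percentile rank = 100·(1 + 0.5·1)/15 = 100·1.5/15 = 10.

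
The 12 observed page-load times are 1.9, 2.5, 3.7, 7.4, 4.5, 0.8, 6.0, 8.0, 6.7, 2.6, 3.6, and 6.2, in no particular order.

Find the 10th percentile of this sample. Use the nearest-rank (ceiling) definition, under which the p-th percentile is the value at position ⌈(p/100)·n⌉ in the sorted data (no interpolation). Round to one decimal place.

Sorted: 0.8, 1.9, 2.5, 2.6, 3.6, 3.7, 4.5, 6.0, 6.2, 6.7, 7.4, 8.0.
n = 12.
Position = ⌈10/100 · 12⌉ = ⌈1.2⌉ = 2.
The value at rank 2 is 1.9.

1.9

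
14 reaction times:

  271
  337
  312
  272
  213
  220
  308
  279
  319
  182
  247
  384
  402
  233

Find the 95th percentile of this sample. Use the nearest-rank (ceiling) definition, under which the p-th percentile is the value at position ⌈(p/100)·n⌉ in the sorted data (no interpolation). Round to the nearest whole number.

402

Sorted: 182, 213, 220, 233, 247, 271, 272, 279, 308, 312, 319, 337, 384, 402.
n = 14.
Position = ⌈95/100 · 14⌉ = ⌈13.3⌉ = 14.
The value at rank 14 is 402.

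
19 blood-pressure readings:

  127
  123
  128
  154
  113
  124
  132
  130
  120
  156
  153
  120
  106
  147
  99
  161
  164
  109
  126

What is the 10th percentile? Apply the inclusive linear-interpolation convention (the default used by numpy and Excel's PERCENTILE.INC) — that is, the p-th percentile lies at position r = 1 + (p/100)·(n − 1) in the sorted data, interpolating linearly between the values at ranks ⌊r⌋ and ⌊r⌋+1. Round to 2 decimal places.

Sorted: 99, 106, 109, 113, 120, 120, 123, 124, 126, 127, 128, 130, 132, 147, 153, 154, 156, 161, 164.
n = 19.
r = 1 + (10/100)·(19 − 1) = 1 + 1.8 = 2.8.
Rank 2 is 106 and rank 3 is 109.
Interpolate: 106 + 0.8·(109 − 106) = 106 + 0.8·3 = 108.4.

108.40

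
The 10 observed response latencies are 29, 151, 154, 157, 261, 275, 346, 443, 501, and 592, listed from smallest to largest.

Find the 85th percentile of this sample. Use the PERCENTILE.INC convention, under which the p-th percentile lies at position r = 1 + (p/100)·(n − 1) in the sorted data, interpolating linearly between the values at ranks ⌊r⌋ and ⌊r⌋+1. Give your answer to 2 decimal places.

480.70

n = 10.
r = 1 + (85/100)·(10 − 1) = 1 + 7.65 = 8.65.
Rank 8 is 443 and rank 9 is 501.
Interpolate: 443 + 0.65·(501 − 443) = 443 + 0.65·58 = 480.7.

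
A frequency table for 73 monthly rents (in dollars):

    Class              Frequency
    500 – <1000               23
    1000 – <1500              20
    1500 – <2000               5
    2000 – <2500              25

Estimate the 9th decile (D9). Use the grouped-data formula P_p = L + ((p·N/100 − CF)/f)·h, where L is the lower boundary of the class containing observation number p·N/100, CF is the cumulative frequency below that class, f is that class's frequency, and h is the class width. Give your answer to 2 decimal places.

2354.00

N = 73; target position k = 90/100 · 73 = 65.7.
Cumulative frequencies: 23, 43, 48, 73.
Observation 65.7 falls in the class 2000 – <2500.
L = 2000, CF = 48, f = 25, h = 500.
P90 = 2000 + ((65.7 − 48)/25)·500 = 2000 + 354 = 2354.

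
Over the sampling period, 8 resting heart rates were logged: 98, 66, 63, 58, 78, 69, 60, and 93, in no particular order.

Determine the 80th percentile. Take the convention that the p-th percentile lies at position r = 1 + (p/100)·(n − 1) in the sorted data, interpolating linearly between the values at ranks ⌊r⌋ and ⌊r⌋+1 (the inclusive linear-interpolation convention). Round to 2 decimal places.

Sorted: 58, 60, 63, 66, 69, 78, 93, 98.
n = 8.
r = 1 + (80/100)·(8 − 1) = 1 + 5.6 = 6.6.
Rank 6 is 78 and rank 7 is 93.
Interpolate: 78 + 0.6·(93 − 78) = 78 + 0.6·15 = 87.

87.00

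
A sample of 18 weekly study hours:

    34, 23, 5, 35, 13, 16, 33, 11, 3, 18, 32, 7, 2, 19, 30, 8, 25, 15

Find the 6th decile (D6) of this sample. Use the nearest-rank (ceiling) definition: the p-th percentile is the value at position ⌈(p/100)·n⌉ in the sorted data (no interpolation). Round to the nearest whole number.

Sorted: 2, 3, 5, 7, 8, 11, 13, 15, 16, 18, 19, 23, 25, 30, 32, 33, 34, 35.
n = 18.
Position = ⌈60/100 · 18⌉ = ⌈10.8⌉ = 11.
The value at rank 11 is 19.

19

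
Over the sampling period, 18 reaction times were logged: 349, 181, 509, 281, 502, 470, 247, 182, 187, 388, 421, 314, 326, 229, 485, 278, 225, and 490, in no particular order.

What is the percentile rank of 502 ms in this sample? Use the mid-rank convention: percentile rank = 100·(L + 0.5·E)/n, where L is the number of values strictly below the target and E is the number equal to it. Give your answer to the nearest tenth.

Sorted: 181, 182, 187, 225, 229, 247, 278, 281, 314, 326, 349, 388, 421, 470, 485, 490, 502, 509.
Count below 502: L = 16; count equal: E = 1; n = 18.
Percentile rank = 100·(16 + 0.5·1)/18 = 100·16.5/18 = 91.67.

91.7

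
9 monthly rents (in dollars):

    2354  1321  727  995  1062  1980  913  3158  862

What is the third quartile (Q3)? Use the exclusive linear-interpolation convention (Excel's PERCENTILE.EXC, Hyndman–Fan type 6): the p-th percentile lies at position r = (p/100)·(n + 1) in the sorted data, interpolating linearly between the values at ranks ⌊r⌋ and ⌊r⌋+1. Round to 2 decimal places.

Sorted: 727, 862, 913, 995, 1062, 1321, 1980, 2354, 3158.
n = 9.
r = (75/100)·(9 + 1) = 7.5.
Rank 7 is 1980 and rank 8 is 2354.
Interpolate: 1980 + 0.5·(2354 − 1980) = 1980 + 0.5·374 = 2167.

2167.00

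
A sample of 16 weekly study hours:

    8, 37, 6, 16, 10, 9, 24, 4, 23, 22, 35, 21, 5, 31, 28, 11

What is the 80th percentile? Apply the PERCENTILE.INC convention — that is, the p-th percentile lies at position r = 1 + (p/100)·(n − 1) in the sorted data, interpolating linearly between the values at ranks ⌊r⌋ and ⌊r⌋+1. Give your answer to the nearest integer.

Sorted: 4, 5, 6, 8, 9, 10, 11, 16, 21, 22, 23, 24, 28, 31, 35, 37.
n = 16.
r = 1 + (80/100)·(16 − 1) = 1 + 12 = 13.
r is an integer, so P80 is the value at rank 13: 28.

28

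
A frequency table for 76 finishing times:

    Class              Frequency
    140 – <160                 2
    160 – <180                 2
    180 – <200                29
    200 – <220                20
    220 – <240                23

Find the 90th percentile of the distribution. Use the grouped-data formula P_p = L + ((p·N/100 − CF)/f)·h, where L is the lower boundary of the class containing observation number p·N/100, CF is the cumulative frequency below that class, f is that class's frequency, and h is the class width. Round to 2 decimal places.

233.39

N = 76; target position k = 90/100 · 76 = 68.4.
Cumulative frequencies: 2, 4, 33, 53, 76.
Observation 68.4 falls in the class 220 – <240.
L = 220, CF = 53, f = 23, h = 20.
P90 = 220 + ((68.4 − 53)/23)·20 = 220 + 13.3913 = 233.391.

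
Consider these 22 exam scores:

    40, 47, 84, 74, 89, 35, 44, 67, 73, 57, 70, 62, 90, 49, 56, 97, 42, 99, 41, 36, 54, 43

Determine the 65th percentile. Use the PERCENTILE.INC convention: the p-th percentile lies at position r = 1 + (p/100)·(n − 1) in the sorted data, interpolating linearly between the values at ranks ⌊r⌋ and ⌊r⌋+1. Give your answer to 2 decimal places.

Sorted: 35, 36, 40, 41, 42, 43, 44, 47, 49, 54, 56, 57, 62, 67, 70, 73, 74, 84, 89, 90, 97, 99.
n = 22.
r = 1 + (65/100)·(22 − 1) = 1 + 13.65 = 14.65.
Rank 14 is 67 and rank 15 is 70.
Interpolate: 67 + 0.65·(70 − 67) = 67 + 0.65·3 = 68.95.

68.95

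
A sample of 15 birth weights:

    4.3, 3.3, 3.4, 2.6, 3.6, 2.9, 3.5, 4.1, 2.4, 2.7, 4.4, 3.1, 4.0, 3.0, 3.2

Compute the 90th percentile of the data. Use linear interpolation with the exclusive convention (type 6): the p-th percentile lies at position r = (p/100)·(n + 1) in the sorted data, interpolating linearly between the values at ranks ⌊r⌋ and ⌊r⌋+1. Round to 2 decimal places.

4.34

Sorted: 2.4, 2.6, 2.7, 2.9, 3.0, 3.1, 3.2, 3.3, 3.4, 3.5, 3.6, 4.0, 4.1, 4.3, 4.4.
n = 15.
r = (90/100)·(15 + 1) = 14.4.
Rank 14 is 4.3 and rank 15 is 4.4.
Interpolate: 4.3 + 0.4·(4.4 − 4.3) = 4.3 + 0.4·0.1 = 4.34.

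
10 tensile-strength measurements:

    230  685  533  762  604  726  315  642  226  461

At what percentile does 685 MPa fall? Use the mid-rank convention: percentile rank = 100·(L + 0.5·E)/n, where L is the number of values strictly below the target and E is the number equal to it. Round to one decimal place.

75.0

Sorted: 226, 230, 315, 461, 533, 604, 642, 685, 726, 762.
Count below 685: L = 7; count equal: E = 1; n = 10.
Percentile rank = 100·(7 + 0.5·1)/10 = 100·7.5/10 = 75.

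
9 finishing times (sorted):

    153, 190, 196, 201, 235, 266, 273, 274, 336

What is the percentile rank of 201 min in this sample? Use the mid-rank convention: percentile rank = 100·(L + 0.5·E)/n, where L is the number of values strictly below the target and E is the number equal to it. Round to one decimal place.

38.9

Count below 201: L = 3; count equal: E = 1; n = 9.
Percentile rank = 100·(3 + 0.5·1)/9 = 100·3.5/9 = 38.89.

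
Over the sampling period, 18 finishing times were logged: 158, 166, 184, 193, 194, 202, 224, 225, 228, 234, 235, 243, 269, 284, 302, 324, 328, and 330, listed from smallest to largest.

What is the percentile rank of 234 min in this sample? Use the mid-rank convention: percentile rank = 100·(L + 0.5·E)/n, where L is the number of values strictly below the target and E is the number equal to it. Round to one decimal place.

52.8

Count below 234: L = 9; count equal: E = 1; n = 18.
Percentile rank = 100·(9 + 0.5·1)/18 = 100·9.5/18 = 52.78.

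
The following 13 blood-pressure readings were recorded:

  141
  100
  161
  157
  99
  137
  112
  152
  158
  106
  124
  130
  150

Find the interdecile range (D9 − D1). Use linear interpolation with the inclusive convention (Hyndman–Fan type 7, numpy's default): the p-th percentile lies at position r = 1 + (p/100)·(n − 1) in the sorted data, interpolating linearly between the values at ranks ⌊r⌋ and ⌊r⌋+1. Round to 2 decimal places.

Sorted: 99, 100, 106, 112, 124, 130, 137, 141, 150, 152, 157, 158, 161.
n = 13.
P10: r = 2.2; ranks 2–3 are 100, 106; interpolating gives 101.2.
P90: r = 11.8; ranks 11–12 are 157, 158; interpolating gives 157.8.
Difference: 157.8 − 101.2 = 56.6.

56.60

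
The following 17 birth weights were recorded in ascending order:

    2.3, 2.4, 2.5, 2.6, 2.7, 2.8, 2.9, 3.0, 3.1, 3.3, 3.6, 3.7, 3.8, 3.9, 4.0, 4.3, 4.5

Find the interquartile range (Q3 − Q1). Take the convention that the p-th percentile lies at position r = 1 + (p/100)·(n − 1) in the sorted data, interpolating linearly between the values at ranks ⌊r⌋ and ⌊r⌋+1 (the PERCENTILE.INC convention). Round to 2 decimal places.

1.10

n = 17.
P25: r = 5 (integer) → 2.7.
P75: r = 13 (integer) → 3.8.
Difference: 3.8 − 2.7 = 1.1.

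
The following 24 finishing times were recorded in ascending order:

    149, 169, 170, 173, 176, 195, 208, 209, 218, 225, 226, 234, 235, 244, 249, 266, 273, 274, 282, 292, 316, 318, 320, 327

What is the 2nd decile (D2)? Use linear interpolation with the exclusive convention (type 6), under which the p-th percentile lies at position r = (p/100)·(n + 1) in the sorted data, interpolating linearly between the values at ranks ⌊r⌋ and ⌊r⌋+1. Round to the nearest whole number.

176

n = 24.
r = (20/100)·(24 + 1) = 5.
r is an integer, so P20 is the value at rank 5: 176.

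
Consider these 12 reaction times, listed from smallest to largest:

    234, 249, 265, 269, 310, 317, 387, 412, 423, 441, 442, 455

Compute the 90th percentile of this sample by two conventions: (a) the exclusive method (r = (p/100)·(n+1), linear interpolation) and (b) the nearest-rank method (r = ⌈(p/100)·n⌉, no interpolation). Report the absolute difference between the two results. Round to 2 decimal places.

9.10

n = 12.
(a) r = 11.7; between ranks 11 (442) and 12 (455): 451.1.
(b) the nearest-rank method: rank 11 → 442.
|451.1 − 442| = 9.1.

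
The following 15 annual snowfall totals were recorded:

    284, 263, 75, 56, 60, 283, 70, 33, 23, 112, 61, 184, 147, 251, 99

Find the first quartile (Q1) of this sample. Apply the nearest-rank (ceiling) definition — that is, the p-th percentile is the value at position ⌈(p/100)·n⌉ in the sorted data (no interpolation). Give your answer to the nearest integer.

Sorted: 23, 33, 56, 60, 61, 70, 75, 99, 112, 147, 184, 251, 263, 283, 284.
n = 15.
Position = ⌈25/100 · 15⌉ = ⌈3.75⌉ = 4.
The value at rank 4 is 60.

60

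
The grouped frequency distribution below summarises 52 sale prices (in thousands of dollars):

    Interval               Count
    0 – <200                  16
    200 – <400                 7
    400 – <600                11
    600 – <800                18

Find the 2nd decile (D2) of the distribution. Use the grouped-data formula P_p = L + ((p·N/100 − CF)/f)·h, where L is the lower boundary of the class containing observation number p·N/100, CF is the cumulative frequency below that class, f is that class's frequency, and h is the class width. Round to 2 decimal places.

130.00

N = 52; target position k = 20/100 · 52 = 10.4.
Cumulative frequencies: 16, 23, 34, 52.
Observation 10.4 falls in the class 0 – <200.
L = 0, CF = 0, f = 16, h = 200.
P20 = 0 + ((10.4 − 0)/16)·200 = 0 + 130 = 130.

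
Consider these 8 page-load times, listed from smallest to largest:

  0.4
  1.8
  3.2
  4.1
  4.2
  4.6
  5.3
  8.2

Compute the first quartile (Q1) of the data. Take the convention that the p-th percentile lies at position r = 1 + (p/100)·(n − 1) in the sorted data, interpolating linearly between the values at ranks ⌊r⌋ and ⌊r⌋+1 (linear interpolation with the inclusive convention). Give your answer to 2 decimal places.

n = 8.
r = 1 + (25/100)·(8 − 1) = 1 + 1.75 = 2.75.
Rank 2 is 1.8 and rank 3 is 3.2.
Interpolate: 1.8 + 0.75·(3.2 − 1.8) = 1.8 + 0.75·1.4 = 2.85.

2.85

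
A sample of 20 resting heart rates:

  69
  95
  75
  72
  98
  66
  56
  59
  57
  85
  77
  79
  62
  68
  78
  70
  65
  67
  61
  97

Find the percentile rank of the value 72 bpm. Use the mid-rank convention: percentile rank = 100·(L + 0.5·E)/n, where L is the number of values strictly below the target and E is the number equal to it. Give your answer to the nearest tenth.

57.5

Sorted: 56, 57, 59, 61, 62, 65, 66, 67, 68, 69, 70, 72, 75, 77, 78, 79, 85, 95, 97, 98.
Count below 72: L = 11; count equal: E = 1; n = 20.
Percentile rank = 100·(11 + 0.5·1)/20 = 100·11.5/20 = 57.5.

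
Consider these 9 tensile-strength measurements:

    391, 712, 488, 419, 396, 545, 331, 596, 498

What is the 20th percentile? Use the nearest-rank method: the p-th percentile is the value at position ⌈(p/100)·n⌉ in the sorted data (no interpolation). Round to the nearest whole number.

Sorted: 331, 391, 396, 419, 488, 498, 545, 596, 712.
n = 9.
Position = ⌈20/100 · 9⌉ = ⌈1.8⌉ = 2.
The value at rank 2 is 391.

391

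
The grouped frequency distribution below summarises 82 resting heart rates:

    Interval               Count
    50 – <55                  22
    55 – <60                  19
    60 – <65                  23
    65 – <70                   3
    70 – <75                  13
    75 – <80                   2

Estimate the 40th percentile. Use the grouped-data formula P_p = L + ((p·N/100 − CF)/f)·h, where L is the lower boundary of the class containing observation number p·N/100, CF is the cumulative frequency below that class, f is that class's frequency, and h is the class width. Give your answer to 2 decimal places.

N = 82; target position k = 40/100 · 82 = 32.8.
Cumulative frequencies: 22, 41, 64, 67, 80, 82.
Observation 32.8 falls in the class 55 – <60.
L = 55, CF = 22, f = 19, h = 5.
P40 = 55 + ((32.8 − 22)/19)·5 = 55 + 2.84211 = 57.8421.

57.84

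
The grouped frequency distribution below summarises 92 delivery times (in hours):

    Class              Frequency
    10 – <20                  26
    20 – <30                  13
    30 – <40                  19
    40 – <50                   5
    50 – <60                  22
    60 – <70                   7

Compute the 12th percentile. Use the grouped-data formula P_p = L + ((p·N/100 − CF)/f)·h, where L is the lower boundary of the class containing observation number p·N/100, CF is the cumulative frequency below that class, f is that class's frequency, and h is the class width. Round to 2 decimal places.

14.25

N = 92; target position k = 12/100 · 92 = 11.04.
Cumulative frequencies: 26, 39, 58, 63, 85, 92.
Observation 11.04 falls in the class 10 – <20.
L = 10, CF = 0, f = 26, h = 10.
P12 = 10 + ((11.04 − 0)/26)·10 = 10 + 4.24615 = 14.2462.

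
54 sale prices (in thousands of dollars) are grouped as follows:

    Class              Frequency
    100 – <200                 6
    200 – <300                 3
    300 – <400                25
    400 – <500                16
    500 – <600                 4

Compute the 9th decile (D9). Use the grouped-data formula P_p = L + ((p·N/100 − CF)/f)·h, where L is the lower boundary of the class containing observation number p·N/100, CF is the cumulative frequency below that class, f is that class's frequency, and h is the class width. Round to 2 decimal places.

N = 54; target position k = 90/100 · 54 = 48.6.
Cumulative frequencies: 6, 9, 34, 50, 54.
Observation 48.6 falls in the class 400 – <500.
L = 400, CF = 34, f = 16, h = 100.
P90 = 400 + ((48.6 − 34)/16)·100 = 400 + 91.25 = 491.25.

491.25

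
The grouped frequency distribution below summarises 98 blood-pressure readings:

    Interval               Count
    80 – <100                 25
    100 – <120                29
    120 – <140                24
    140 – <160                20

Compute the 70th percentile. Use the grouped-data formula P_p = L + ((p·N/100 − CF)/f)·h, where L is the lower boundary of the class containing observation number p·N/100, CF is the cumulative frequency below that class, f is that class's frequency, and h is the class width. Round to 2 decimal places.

132.17

N = 98; target position k = 70/100 · 98 = 68.6.
Cumulative frequencies: 25, 54, 78, 98.
Observation 68.6 falls in the class 120 – <140.
L = 120, CF = 54, f = 24, h = 20.
P70 = 120 + ((68.6 − 54)/24)·20 = 120 + 12.1667 = 132.167.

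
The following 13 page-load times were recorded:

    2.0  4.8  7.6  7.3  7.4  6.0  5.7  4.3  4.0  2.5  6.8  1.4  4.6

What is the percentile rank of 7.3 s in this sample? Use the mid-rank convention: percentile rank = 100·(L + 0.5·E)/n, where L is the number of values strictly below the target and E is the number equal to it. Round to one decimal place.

Sorted: 1.4, 2.0, 2.5, 4.0, 4.3, 4.6, 4.8, 5.7, 6.0, 6.8, 7.3, 7.4, 7.6.
Count below 7.3: L = 10; count equal: E = 1; n = 13.
Percentile rank = 100·(10 + 0.5·1)/13 = 100·10.5/13 = 80.77.

80.8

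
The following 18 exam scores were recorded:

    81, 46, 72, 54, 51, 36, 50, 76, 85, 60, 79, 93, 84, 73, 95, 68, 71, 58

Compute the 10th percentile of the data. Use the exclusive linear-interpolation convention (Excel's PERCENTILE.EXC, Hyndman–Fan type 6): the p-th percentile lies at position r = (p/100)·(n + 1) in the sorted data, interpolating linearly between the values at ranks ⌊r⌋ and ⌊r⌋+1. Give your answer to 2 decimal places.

45.00

Sorted: 36, 46, 50, 51, 54, 58, 60, 68, 71, 72, 73, 76, 79, 81, 84, 85, 93, 95.
n = 18.
r = (10/100)·(18 + 1) = 1.9.
Rank 1 is 36 and rank 2 is 46.
Interpolate: 36 + 0.9·(46 − 36) = 36 + 0.9·10 = 45.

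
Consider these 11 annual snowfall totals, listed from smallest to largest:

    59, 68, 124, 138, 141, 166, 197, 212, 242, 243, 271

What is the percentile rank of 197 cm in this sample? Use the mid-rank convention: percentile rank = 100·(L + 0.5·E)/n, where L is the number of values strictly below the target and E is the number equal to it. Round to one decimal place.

Count below 197: L = 6; count equal: E = 1; n = 11.
Percentile rank = 100·(6 + 0.5·1)/11 = 100·6.5/11 = 59.09.

59.1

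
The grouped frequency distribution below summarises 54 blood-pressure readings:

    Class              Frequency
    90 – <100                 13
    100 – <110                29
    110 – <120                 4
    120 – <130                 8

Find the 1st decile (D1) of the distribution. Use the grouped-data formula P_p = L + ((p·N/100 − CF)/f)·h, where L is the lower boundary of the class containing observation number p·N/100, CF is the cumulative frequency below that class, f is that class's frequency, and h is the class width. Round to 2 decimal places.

N = 54; target position k = 10/100 · 54 = 5.4.
Cumulative frequencies: 13, 42, 46, 54.
Observation 5.4 falls in the class 90 – <100.
L = 90, CF = 0, f = 13, h = 10.
P10 = 90 + ((5.4 − 0)/13)·10 = 90 + 4.15385 = 94.1538.

94.15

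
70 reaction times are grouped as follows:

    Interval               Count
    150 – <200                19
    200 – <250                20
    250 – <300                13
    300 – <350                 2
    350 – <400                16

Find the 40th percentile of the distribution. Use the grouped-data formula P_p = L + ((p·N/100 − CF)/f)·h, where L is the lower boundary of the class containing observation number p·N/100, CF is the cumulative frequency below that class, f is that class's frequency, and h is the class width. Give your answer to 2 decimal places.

N = 70; target position k = 40/100 · 70 = 28.
Cumulative frequencies: 19, 39, 52, 54, 70.
Observation 28 falls in the class 200 – <250.
L = 200, CF = 19, f = 20, h = 50.
P40 = 200 + ((28 − 19)/20)·50 = 200 + 22.5 = 222.5.

222.50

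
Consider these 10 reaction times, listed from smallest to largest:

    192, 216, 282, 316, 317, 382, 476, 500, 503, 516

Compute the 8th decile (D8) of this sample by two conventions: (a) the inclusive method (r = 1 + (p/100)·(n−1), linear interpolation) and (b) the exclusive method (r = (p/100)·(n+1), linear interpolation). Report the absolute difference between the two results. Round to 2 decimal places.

1.80

n = 10.
(a) r = 8.2; between ranks 8 (500) and 9 (503): 500.6.
(b) r = 8.8; between ranks 8 (500) and 9 (503): 502.4.
|500.6 − 502.4| = 1.8.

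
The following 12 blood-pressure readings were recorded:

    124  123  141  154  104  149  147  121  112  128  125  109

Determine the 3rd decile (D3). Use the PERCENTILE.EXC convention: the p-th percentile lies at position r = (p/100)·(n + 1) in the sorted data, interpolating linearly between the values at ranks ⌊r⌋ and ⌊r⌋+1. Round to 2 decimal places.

120.10

Sorted: 104, 109, 112, 121, 123, 124, 125, 128, 141, 147, 149, 154.
n = 12.
r = (30/100)·(12 + 1) = 3.9.
Rank 3 is 112 and rank 4 is 121.
Interpolate: 112 + 0.9·(121 − 112) = 112 + 0.9·9 = 120.1.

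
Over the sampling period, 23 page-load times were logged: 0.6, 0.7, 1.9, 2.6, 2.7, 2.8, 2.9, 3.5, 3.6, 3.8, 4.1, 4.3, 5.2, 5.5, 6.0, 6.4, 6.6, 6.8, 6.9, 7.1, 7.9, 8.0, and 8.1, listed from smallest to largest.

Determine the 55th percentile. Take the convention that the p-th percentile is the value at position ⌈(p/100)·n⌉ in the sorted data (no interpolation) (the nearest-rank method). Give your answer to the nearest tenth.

n = 23.
Position = ⌈55/100 · 23⌉ = ⌈12.65⌉ = 13.
The value at rank 13 is 5.2.

5.2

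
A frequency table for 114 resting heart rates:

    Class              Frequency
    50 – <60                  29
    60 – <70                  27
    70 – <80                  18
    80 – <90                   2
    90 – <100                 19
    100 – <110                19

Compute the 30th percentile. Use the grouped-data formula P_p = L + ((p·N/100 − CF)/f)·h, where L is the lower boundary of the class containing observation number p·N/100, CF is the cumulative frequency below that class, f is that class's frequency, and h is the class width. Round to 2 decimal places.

N = 114; target position k = 30/100 · 114 = 34.2.
Cumulative frequencies: 29, 56, 74, 76, 95, 114.
Observation 34.2 falls in the class 60 – <70.
L = 60, CF = 29, f = 27, h = 10.
P30 = 60 + ((34.2 − 29)/27)·10 = 60 + 1.92593 = 61.9259.

61.93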